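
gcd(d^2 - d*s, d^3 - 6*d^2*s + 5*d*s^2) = -d^2 + d*s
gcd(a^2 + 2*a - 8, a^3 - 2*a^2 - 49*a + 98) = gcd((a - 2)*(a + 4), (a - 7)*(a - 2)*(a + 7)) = a - 2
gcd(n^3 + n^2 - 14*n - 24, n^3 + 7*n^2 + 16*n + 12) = n^2 + 5*n + 6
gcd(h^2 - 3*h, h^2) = h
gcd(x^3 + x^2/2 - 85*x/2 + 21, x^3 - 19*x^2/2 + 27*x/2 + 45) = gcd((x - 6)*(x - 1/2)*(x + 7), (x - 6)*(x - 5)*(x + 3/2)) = x - 6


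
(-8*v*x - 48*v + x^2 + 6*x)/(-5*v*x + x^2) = (8*v*x + 48*v - x^2 - 6*x)/(x*(5*v - x))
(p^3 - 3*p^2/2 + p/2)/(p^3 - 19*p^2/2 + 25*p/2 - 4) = p/(p - 8)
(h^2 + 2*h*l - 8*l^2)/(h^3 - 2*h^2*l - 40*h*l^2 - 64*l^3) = (h - 2*l)/(h^2 - 6*h*l - 16*l^2)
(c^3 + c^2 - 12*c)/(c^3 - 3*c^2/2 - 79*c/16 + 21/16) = 16*c*(c + 4)/(16*c^2 + 24*c - 7)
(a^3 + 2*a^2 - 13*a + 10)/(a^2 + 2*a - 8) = (a^2 + 4*a - 5)/(a + 4)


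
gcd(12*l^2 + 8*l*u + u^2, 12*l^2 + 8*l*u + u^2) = 12*l^2 + 8*l*u + u^2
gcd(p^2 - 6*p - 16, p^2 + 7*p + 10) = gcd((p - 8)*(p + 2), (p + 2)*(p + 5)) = p + 2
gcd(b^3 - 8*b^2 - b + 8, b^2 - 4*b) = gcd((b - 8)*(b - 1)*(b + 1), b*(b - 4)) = 1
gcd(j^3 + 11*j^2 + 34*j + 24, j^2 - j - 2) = j + 1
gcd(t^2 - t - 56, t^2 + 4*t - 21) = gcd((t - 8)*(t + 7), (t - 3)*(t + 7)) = t + 7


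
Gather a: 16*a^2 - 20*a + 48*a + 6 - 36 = 16*a^2 + 28*a - 30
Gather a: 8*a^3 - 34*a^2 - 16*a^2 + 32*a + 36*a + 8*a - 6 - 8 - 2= 8*a^3 - 50*a^2 + 76*a - 16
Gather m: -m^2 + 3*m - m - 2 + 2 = -m^2 + 2*m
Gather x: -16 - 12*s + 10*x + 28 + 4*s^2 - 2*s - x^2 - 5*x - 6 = 4*s^2 - 14*s - x^2 + 5*x + 6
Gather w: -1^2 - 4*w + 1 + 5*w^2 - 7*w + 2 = 5*w^2 - 11*w + 2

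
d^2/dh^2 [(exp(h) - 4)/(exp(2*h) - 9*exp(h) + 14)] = (exp(4*h) - 7*exp(3*h) + 24*exp(2*h) + 26*exp(h) - 308)*exp(h)/(exp(6*h) - 27*exp(5*h) + 285*exp(4*h) - 1485*exp(3*h) + 3990*exp(2*h) - 5292*exp(h) + 2744)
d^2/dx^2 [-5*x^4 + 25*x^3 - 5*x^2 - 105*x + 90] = -60*x^2 + 150*x - 10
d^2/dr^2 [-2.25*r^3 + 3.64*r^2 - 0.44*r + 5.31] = 7.28 - 13.5*r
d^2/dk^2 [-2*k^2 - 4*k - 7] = -4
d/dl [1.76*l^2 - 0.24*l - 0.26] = 3.52*l - 0.24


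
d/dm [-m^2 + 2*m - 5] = 2 - 2*m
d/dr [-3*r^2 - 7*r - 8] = -6*r - 7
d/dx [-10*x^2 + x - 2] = 1 - 20*x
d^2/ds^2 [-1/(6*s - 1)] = -72/(6*s - 1)^3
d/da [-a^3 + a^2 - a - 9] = -3*a^2 + 2*a - 1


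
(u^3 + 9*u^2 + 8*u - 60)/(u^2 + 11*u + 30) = u - 2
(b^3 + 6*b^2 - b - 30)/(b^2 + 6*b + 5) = (b^2 + b - 6)/(b + 1)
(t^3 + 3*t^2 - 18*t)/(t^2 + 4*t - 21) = t*(t + 6)/(t + 7)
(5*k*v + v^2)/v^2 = (5*k + v)/v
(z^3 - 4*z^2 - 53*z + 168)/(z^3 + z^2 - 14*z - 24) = (z^3 - 4*z^2 - 53*z + 168)/(z^3 + z^2 - 14*z - 24)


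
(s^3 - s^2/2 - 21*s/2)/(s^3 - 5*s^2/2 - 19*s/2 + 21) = s/(s - 2)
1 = 1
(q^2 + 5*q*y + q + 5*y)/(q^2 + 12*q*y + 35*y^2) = (q + 1)/(q + 7*y)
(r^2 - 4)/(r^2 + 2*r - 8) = (r + 2)/(r + 4)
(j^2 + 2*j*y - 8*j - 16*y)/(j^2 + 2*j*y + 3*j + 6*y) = (j - 8)/(j + 3)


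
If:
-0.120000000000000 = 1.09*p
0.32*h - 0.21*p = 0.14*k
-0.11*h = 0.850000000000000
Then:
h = -7.73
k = -17.50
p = -0.11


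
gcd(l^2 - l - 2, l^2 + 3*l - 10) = l - 2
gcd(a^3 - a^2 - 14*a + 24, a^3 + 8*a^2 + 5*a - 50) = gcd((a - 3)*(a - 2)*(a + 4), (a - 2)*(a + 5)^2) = a - 2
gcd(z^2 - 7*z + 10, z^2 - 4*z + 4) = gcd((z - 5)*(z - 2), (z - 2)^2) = z - 2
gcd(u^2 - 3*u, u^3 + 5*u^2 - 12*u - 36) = u - 3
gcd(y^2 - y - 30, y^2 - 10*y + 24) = y - 6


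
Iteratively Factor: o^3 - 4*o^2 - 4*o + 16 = (o + 2)*(o^2 - 6*o + 8) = (o - 4)*(o + 2)*(o - 2)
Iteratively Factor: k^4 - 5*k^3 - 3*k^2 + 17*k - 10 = (k - 1)*(k^3 - 4*k^2 - 7*k + 10) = (k - 1)^2*(k^2 - 3*k - 10) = (k - 5)*(k - 1)^2*(k + 2)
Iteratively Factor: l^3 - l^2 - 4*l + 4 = (l - 2)*(l^2 + l - 2) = (l - 2)*(l - 1)*(l + 2)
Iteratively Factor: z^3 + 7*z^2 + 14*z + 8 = (z + 2)*(z^2 + 5*z + 4) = (z + 1)*(z + 2)*(z + 4)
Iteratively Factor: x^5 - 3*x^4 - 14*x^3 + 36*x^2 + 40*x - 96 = (x - 4)*(x^4 + x^3 - 10*x^2 - 4*x + 24) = (x - 4)*(x - 2)*(x^3 + 3*x^2 - 4*x - 12) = (x - 4)*(x - 2)*(x + 3)*(x^2 - 4) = (x - 4)*(x - 2)*(x + 2)*(x + 3)*(x - 2)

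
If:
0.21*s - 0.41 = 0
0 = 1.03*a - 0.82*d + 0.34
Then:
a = 0.796116504854369*d - 0.330097087378641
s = 1.95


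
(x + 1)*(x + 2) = x^2 + 3*x + 2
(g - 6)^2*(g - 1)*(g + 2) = g^4 - 11*g^3 + 22*g^2 + 60*g - 72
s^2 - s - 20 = (s - 5)*(s + 4)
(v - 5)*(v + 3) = v^2 - 2*v - 15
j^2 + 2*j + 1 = (j + 1)^2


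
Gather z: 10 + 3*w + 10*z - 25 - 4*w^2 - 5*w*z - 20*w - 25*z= -4*w^2 - 17*w + z*(-5*w - 15) - 15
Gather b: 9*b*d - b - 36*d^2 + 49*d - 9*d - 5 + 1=b*(9*d - 1) - 36*d^2 + 40*d - 4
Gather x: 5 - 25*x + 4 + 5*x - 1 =8 - 20*x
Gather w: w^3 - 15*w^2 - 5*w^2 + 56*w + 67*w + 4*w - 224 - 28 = w^3 - 20*w^2 + 127*w - 252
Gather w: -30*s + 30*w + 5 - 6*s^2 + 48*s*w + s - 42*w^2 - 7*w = -6*s^2 - 29*s - 42*w^2 + w*(48*s + 23) + 5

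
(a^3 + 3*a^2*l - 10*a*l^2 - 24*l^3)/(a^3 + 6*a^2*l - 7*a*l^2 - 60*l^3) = (a + 2*l)/(a + 5*l)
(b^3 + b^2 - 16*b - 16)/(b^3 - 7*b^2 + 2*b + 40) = (b^2 + 5*b + 4)/(b^2 - 3*b - 10)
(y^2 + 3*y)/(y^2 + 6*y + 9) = y/(y + 3)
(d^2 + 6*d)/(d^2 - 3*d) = (d + 6)/(d - 3)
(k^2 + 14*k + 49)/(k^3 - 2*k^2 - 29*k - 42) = (k^2 + 14*k + 49)/(k^3 - 2*k^2 - 29*k - 42)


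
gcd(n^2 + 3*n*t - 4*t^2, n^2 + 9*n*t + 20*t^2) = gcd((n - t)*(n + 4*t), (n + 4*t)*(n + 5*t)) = n + 4*t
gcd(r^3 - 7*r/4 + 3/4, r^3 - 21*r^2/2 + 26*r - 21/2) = r - 1/2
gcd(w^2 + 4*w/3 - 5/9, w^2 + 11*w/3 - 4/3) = w - 1/3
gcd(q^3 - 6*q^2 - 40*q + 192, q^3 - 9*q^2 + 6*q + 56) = q - 4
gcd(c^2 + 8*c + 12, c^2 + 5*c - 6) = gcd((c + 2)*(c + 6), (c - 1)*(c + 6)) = c + 6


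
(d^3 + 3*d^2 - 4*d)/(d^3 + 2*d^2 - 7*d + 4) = d/(d - 1)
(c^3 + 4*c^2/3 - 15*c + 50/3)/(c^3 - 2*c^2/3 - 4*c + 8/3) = (3*c^2 + 10*c - 25)/(3*c^2 + 4*c - 4)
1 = 1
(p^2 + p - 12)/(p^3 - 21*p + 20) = (p^2 + p - 12)/(p^3 - 21*p + 20)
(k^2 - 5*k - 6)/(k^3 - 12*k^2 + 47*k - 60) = (k^2 - 5*k - 6)/(k^3 - 12*k^2 + 47*k - 60)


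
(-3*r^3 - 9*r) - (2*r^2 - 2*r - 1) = -3*r^3 - 2*r^2 - 7*r + 1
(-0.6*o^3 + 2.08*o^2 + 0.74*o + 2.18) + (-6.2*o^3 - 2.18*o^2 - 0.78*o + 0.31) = -6.8*o^3 - 0.1*o^2 - 0.04*o + 2.49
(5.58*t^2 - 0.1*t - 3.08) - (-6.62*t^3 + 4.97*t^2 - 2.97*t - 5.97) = 6.62*t^3 + 0.61*t^2 + 2.87*t + 2.89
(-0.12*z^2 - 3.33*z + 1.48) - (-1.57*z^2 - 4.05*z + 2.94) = 1.45*z^2 + 0.72*z - 1.46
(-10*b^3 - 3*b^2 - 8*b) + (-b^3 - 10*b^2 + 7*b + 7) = -11*b^3 - 13*b^2 - b + 7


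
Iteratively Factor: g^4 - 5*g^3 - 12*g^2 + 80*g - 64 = (g - 4)*(g^3 - g^2 - 16*g + 16) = (g - 4)*(g - 1)*(g^2 - 16) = (g - 4)*(g - 1)*(g + 4)*(g - 4)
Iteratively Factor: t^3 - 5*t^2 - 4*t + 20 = (t + 2)*(t^2 - 7*t + 10) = (t - 2)*(t + 2)*(t - 5)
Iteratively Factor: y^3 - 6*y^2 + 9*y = (y - 3)*(y^2 - 3*y) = y*(y - 3)*(y - 3)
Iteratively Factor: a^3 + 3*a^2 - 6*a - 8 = (a + 4)*(a^2 - a - 2) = (a + 1)*(a + 4)*(a - 2)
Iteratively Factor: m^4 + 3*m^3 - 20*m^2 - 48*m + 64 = (m - 1)*(m^3 + 4*m^2 - 16*m - 64) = (m - 4)*(m - 1)*(m^2 + 8*m + 16) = (m - 4)*(m - 1)*(m + 4)*(m + 4)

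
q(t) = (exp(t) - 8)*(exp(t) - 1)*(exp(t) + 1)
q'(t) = (exp(t) - 8)*(exp(t) - 1)*exp(t) + (exp(t) - 8)*(exp(t) + 1)*exp(t) + (exp(t) - 1)*(exp(t) + 1)*exp(t)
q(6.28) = 149812615.72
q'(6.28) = 451718333.43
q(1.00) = -33.75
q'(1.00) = -60.69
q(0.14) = -2.21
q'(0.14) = -17.75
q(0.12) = -1.86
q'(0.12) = -17.17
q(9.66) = 3851522303259.36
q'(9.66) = 11556533284566.40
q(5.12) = 4461410.41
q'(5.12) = 13608550.92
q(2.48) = 558.06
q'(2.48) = 2814.81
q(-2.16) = 7.78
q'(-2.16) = -0.32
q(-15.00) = 8.00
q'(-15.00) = 0.00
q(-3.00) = 7.93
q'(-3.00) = -0.09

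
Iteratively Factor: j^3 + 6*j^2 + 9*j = (j)*(j^2 + 6*j + 9) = j*(j + 3)*(j + 3)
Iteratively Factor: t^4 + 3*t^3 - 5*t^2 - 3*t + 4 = (t + 4)*(t^3 - t^2 - t + 1) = (t + 1)*(t + 4)*(t^2 - 2*t + 1) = (t - 1)*(t + 1)*(t + 4)*(t - 1)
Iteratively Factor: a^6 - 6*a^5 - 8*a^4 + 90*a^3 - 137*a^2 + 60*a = (a - 3)*(a^5 - 3*a^4 - 17*a^3 + 39*a^2 - 20*a) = a*(a - 3)*(a^4 - 3*a^3 - 17*a^2 + 39*a - 20) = a*(a - 3)*(a - 1)*(a^3 - 2*a^2 - 19*a + 20) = a*(a - 3)*(a - 1)*(a + 4)*(a^2 - 6*a + 5) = a*(a - 3)*(a - 1)^2*(a + 4)*(a - 5)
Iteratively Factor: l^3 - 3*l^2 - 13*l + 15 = (l + 3)*(l^2 - 6*l + 5) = (l - 1)*(l + 3)*(l - 5)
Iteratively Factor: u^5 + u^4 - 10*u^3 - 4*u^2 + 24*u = (u)*(u^4 + u^3 - 10*u^2 - 4*u + 24) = u*(u + 3)*(u^3 - 2*u^2 - 4*u + 8) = u*(u + 2)*(u + 3)*(u^2 - 4*u + 4) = u*(u - 2)*(u + 2)*(u + 3)*(u - 2)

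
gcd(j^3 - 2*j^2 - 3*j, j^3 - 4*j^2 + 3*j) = j^2 - 3*j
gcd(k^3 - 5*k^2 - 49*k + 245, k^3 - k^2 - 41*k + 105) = k^2 + 2*k - 35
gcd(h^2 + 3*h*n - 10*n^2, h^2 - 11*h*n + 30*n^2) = 1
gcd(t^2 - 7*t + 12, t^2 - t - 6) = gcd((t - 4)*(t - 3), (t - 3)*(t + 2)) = t - 3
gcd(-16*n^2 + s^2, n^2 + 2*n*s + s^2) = 1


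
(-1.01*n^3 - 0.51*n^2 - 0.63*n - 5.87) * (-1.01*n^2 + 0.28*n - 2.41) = 1.0201*n^5 + 0.2323*n^4 + 2.9276*n^3 + 6.9814*n^2 - 0.1253*n + 14.1467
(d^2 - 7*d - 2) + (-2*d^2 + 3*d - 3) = -d^2 - 4*d - 5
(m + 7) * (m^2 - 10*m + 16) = m^3 - 3*m^2 - 54*m + 112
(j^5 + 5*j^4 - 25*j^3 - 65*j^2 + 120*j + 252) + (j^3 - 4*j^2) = j^5 + 5*j^4 - 24*j^3 - 69*j^2 + 120*j + 252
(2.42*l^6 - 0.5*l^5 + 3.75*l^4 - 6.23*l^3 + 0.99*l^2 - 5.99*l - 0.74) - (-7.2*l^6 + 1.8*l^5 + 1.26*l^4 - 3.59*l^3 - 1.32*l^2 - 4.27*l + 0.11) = 9.62*l^6 - 2.3*l^5 + 2.49*l^4 - 2.64*l^3 + 2.31*l^2 - 1.72*l - 0.85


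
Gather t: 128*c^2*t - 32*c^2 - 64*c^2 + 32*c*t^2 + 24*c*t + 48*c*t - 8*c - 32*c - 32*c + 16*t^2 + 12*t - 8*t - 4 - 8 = -96*c^2 - 72*c + t^2*(32*c + 16) + t*(128*c^2 + 72*c + 4) - 12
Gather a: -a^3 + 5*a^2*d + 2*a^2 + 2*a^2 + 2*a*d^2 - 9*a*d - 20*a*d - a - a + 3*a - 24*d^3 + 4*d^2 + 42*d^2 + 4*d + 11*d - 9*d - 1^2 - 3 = -a^3 + a^2*(5*d + 4) + a*(2*d^2 - 29*d + 1) - 24*d^3 + 46*d^2 + 6*d - 4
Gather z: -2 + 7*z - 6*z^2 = -6*z^2 + 7*z - 2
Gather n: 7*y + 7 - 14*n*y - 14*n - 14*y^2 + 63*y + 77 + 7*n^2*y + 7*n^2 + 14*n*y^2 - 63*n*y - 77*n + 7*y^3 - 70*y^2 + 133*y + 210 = n^2*(7*y + 7) + n*(14*y^2 - 77*y - 91) + 7*y^3 - 84*y^2 + 203*y + 294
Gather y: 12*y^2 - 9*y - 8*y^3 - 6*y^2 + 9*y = -8*y^3 + 6*y^2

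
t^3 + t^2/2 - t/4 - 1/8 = (t - 1/2)*(t + 1/2)^2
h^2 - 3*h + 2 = (h - 2)*(h - 1)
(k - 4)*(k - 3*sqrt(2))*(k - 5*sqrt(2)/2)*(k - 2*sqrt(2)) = k^4 - 15*sqrt(2)*k^3/2 - 4*k^3 + 37*k^2 + 30*sqrt(2)*k^2 - 148*k - 30*sqrt(2)*k + 120*sqrt(2)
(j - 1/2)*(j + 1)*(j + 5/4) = j^3 + 7*j^2/4 + j/8 - 5/8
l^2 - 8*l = l*(l - 8)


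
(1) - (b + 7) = -b - 6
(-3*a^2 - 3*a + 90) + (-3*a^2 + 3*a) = 90 - 6*a^2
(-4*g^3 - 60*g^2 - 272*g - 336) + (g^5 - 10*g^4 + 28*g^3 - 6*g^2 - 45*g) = g^5 - 10*g^4 + 24*g^3 - 66*g^2 - 317*g - 336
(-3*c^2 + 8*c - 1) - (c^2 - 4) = -4*c^2 + 8*c + 3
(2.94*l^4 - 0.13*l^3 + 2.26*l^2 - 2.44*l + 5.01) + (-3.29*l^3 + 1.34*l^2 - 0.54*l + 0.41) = 2.94*l^4 - 3.42*l^3 + 3.6*l^2 - 2.98*l + 5.42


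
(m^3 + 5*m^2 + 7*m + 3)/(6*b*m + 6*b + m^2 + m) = (m^2 + 4*m + 3)/(6*b + m)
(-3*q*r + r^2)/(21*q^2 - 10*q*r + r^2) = -r/(7*q - r)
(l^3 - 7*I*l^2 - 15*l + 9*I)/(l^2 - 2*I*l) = (l^3 - 7*I*l^2 - 15*l + 9*I)/(l*(l - 2*I))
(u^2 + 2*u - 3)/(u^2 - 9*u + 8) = (u + 3)/(u - 8)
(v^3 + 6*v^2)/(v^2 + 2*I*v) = v*(v + 6)/(v + 2*I)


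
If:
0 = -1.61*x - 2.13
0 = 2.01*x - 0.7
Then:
No Solution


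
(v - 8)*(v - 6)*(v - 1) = v^3 - 15*v^2 + 62*v - 48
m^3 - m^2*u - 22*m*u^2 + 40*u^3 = (m - 4*u)*(m - 2*u)*(m + 5*u)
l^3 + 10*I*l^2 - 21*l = l*(l + 3*I)*(l + 7*I)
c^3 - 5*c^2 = c^2*(c - 5)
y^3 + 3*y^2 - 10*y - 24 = (y - 3)*(y + 2)*(y + 4)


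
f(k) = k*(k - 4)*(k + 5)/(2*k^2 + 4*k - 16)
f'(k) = k*(-4*k - 4)*(k - 4)*(k + 5)/(2*k^2 + 4*k - 16)^2 + k*(k - 4)/(2*k^2 + 4*k - 16) + k*(k + 5)/(2*k^2 + 4*k - 16) + (k - 4)*(k + 5)/(2*k^2 + 4*k - 16)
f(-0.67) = -0.76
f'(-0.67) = 1.07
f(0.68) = 1.04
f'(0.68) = 1.96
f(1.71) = 7.93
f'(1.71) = 28.33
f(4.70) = 0.68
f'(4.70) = 0.86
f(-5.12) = -0.35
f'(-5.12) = 2.67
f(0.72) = 1.12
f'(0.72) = 2.04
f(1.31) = 3.03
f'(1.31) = 5.50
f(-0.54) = -0.62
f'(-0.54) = 1.08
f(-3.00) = -4.20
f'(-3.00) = 3.26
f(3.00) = -1.71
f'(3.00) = 2.89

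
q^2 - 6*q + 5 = (q - 5)*(q - 1)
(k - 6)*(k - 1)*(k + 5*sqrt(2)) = k^3 - 7*k^2 + 5*sqrt(2)*k^2 - 35*sqrt(2)*k + 6*k + 30*sqrt(2)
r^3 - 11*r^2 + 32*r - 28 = (r - 7)*(r - 2)^2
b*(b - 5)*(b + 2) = b^3 - 3*b^2 - 10*b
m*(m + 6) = m^2 + 6*m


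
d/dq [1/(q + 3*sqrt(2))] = -1/(q + 3*sqrt(2))^2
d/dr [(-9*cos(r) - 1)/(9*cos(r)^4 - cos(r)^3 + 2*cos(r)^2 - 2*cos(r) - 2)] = -(243*(cos(2*r) - 1)^2 + 70*cos(r) + 1002*cos(2*r) + 18*cos(3*r) + 94)*sin(r)/(4*(-9*cos(r)^4 + cos(r)^3 - 2*cos(r)^2 + 2*cos(r) + 2)^2)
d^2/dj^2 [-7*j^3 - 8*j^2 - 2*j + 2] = -42*j - 16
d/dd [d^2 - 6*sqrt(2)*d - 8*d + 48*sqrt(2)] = 2*d - 6*sqrt(2) - 8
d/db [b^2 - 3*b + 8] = 2*b - 3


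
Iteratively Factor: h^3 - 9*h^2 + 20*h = (h)*(h^2 - 9*h + 20) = h*(h - 5)*(h - 4)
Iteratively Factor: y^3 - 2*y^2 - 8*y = (y + 2)*(y^2 - 4*y) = (y - 4)*(y + 2)*(y)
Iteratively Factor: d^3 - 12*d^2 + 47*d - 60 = (d - 4)*(d^2 - 8*d + 15) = (d - 5)*(d - 4)*(d - 3)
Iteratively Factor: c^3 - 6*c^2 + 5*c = (c - 1)*(c^2 - 5*c) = (c - 5)*(c - 1)*(c)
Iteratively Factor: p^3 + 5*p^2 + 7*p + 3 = (p + 1)*(p^2 + 4*p + 3) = (p + 1)*(p + 3)*(p + 1)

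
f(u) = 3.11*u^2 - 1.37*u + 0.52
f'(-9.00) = -57.35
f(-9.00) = 264.76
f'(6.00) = 35.95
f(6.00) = 104.26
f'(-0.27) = -3.05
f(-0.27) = 1.12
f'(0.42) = 1.24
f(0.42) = 0.49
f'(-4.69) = -30.54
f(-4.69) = 75.35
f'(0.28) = 0.37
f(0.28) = 0.38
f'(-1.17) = -8.65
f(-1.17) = 6.38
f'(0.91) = 4.29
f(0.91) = 1.85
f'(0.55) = 2.05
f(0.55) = 0.71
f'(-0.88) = -6.84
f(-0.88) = 4.13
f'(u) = 6.22*u - 1.37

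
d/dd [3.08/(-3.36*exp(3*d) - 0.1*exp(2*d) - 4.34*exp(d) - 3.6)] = (31.0464*exp(2*d) + 0.616*exp(d) + 13.3672)*exp(d)/(3.36*exp(3*d) + 0.1*exp(2*d) + 4.34*exp(d) + 3.6)^2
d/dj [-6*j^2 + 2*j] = 2 - 12*j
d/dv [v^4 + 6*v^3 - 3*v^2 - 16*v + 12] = 4*v^3 + 18*v^2 - 6*v - 16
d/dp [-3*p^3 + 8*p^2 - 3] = p*(16 - 9*p)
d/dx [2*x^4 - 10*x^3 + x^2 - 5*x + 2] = 8*x^3 - 30*x^2 + 2*x - 5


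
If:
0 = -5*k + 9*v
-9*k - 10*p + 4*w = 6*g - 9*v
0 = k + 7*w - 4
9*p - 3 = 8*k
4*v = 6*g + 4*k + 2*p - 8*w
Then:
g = 679/621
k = -13/23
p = -35/207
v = -65/207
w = 15/23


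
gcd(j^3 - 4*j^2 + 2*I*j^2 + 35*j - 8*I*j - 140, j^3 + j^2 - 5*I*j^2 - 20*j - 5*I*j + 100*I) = j^2 + j*(-4 - 5*I) + 20*I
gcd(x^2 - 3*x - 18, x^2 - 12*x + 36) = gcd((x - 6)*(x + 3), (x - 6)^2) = x - 6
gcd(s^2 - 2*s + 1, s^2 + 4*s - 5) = s - 1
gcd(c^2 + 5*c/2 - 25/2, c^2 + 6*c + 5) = c + 5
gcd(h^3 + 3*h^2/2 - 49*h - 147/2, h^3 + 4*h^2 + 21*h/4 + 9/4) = h + 3/2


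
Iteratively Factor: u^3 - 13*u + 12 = (u - 3)*(u^2 + 3*u - 4) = (u - 3)*(u + 4)*(u - 1)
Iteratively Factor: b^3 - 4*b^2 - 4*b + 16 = (b - 4)*(b^2 - 4) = (b - 4)*(b - 2)*(b + 2)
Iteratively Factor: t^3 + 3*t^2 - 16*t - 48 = (t - 4)*(t^2 + 7*t + 12) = (t - 4)*(t + 3)*(t + 4)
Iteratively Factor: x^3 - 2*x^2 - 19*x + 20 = (x - 1)*(x^2 - x - 20) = (x - 1)*(x + 4)*(x - 5)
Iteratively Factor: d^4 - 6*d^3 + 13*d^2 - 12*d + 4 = (d - 2)*(d^3 - 4*d^2 + 5*d - 2) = (d - 2)*(d - 1)*(d^2 - 3*d + 2) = (d - 2)*(d - 1)^2*(d - 2)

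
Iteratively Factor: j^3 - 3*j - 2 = (j + 1)*(j^2 - j - 2) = (j + 1)^2*(j - 2)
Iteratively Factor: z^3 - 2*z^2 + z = (z)*(z^2 - 2*z + 1) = z*(z - 1)*(z - 1)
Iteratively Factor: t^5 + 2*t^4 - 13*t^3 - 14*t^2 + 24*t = (t - 1)*(t^4 + 3*t^3 - 10*t^2 - 24*t) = t*(t - 1)*(t^3 + 3*t^2 - 10*t - 24) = t*(t - 3)*(t - 1)*(t^2 + 6*t + 8) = t*(t - 3)*(t - 1)*(t + 2)*(t + 4)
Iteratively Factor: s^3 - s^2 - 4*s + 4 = (s - 2)*(s^2 + s - 2) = (s - 2)*(s - 1)*(s + 2)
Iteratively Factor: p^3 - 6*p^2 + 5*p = (p)*(p^2 - 6*p + 5) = p*(p - 5)*(p - 1)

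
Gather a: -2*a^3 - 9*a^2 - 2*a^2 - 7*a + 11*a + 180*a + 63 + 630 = -2*a^3 - 11*a^2 + 184*a + 693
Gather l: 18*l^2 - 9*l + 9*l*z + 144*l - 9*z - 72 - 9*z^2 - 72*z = 18*l^2 + l*(9*z + 135) - 9*z^2 - 81*z - 72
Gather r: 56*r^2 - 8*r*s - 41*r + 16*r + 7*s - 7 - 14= 56*r^2 + r*(-8*s - 25) + 7*s - 21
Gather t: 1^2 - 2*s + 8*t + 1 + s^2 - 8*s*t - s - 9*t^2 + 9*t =s^2 - 3*s - 9*t^2 + t*(17 - 8*s) + 2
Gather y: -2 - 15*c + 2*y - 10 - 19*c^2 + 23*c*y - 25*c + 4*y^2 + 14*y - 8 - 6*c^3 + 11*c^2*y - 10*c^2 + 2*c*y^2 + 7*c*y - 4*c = -6*c^3 - 29*c^2 - 44*c + y^2*(2*c + 4) + y*(11*c^2 + 30*c + 16) - 20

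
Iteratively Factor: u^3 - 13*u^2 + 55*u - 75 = (u - 5)*(u^2 - 8*u + 15) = (u - 5)*(u - 3)*(u - 5)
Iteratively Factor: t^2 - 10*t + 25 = (t - 5)*(t - 5)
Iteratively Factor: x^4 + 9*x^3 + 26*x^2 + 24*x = (x + 4)*(x^3 + 5*x^2 + 6*x) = x*(x + 4)*(x^2 + 5*x + 6) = x*(x + 2)*(x + 4)*(x + 3)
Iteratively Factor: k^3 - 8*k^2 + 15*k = (k - 5)*(k^2 - 3*k) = k*(k - 5)*(k - 3)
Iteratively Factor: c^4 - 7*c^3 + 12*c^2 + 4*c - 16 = (c - 2)*(c^3 - 5*c^2 + 2*c + 8) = (c - 2)^2*(c^2 - 3*c - 4) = (c - 2)^2*(c + 1)*(c - 4)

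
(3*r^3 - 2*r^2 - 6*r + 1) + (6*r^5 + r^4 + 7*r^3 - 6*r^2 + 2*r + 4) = 6*r^5 + r^4 + 10*r^3 - 8*r^2 - 4*r + 5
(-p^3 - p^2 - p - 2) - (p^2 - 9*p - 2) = -p^3 - 2*p^2 + 8*p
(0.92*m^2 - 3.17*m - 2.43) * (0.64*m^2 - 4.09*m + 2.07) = 0.5888*m^4 - 5.7916*m^3 + 13.3145*m^2 + 3.3768*m - 5.0301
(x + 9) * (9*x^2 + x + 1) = 9*x^3 + 82*x^2 + 10*x + 9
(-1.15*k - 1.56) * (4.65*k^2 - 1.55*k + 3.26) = -5.3475*k^3 - 5.4715*k^2 - 1.331*k - 5.0856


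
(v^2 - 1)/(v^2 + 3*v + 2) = (v - 1)/(v + 2)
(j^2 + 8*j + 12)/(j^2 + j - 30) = (j + 2)/(j - 5)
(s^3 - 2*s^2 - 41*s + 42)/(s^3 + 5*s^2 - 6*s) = (s - 7)/s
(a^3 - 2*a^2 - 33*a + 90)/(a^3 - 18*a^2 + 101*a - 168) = (a^2 + a - 30)/(a^2 - 15*a + 56)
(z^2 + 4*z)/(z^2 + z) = (z + 4)/(z + 1)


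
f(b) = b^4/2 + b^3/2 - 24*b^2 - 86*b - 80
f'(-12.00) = -2750.00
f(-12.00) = 7000.00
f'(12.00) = 3010.00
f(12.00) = 6664.00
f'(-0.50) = -61.88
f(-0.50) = -43.03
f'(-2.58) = 13.48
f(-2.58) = -4.31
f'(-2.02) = 0.60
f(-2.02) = -0.01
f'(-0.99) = -38.95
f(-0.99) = -18.39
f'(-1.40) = -21.35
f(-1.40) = -6.09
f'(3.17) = -159.38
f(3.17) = -527.38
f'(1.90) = -158.07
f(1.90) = -320.09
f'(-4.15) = -3.91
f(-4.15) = -23.87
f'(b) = 2*b^3 + 3*b^2/2 - 48*b - 86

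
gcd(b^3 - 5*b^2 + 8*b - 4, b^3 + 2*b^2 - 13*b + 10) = b^2 - 3*b + 2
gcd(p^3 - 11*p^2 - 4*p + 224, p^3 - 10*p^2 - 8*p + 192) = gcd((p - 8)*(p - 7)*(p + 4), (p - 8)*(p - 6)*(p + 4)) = p^2 - 4*p - 32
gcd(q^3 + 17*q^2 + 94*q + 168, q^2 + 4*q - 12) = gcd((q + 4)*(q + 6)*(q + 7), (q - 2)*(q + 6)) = q + 6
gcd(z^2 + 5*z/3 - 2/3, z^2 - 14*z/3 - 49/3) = 1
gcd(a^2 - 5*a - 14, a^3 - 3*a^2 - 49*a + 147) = a - 7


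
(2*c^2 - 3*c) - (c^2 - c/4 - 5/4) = c^2 - 11*c/4 + 5/4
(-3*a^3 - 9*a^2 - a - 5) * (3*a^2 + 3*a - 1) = -9*a^5 - 36*a^4 - 27*a^3 - 9*a^2 - 14*a + 5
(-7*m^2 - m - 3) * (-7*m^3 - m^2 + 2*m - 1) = 49*m^5 + 14*m^4 + 8*m^3 + 8*m^2 - 5*m + 3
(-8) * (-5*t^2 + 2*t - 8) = 40*t^2 - 16*t + 64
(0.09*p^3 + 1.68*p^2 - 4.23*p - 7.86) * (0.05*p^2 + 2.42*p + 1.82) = 0.0045*p^5 + 0.3018*p^4 + 4.0179*p^3 - 7.572*p^2 - 26.7198*p - 14.3052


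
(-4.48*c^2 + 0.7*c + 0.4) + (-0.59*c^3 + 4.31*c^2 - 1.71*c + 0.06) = -0.59*c^3 - 0.170000000000001*c^2 - 1.01*c + 0.46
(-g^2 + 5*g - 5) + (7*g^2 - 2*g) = 6*g^2 + 3*g - 5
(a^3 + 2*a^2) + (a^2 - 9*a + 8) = a^3 + 3*a^2 - 9*a + 8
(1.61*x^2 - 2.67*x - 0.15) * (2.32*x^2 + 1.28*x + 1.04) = 3.7352*x^4 - 4.1336*x^3 - 2.0912*x^2 - 2.9688*x - 0.156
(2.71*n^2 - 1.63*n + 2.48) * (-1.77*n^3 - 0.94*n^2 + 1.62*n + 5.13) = -4.7967*n^5 + 0.3377*n^4 + 1.5328*n^3 + 8.9305*n^2 - 4.3443*n + 12.7224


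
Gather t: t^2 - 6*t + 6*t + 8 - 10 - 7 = t^2 - 9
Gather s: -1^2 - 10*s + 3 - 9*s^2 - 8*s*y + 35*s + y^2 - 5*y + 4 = -9*s^2 + s*(25 - 8*y) + y^2 - 5*y + 6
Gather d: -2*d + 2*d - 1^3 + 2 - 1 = 0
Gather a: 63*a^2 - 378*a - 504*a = 63*a^2 - 882*a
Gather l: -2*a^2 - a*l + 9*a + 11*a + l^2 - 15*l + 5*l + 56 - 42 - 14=-2*a^2 + 20*a + l^2 + l*(-a - 10)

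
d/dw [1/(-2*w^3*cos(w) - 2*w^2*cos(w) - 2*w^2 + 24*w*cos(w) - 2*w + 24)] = (-w^3*sin(w) - w^2*sin(w) + 3*w^2*cos(w) + 12*w*sin(w) + 2*w*cos(w) + 2*w - 12*cos(w) + 1)/(2*(w - 3)^2*(w + 4)^2*(w*cos(w) + 1)^2)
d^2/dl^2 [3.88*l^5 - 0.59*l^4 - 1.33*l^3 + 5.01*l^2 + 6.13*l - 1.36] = 77.6*l^3 - 7.08*l^2 - 7.98*l + 10.02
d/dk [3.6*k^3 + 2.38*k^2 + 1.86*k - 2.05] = 10.8*k^2 + 4.76*k + 1.86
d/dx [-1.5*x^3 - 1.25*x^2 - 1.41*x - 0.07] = -4.5*x^2 - 2.5*x - 1.41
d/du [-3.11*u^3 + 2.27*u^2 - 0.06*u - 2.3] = -9.33*u^2 + 4.54*u - 0.06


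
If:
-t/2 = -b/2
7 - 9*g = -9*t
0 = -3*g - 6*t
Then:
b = -7/27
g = 14/27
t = -7/27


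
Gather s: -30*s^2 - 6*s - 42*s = -30*s^2 - 48*s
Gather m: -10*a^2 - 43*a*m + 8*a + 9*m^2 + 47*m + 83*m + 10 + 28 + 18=-10*a^2 + 8*a + 9*m^2 + m*(130 - 43*a) + 56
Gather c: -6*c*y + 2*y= -6*c*y + 2*y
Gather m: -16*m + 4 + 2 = 6 - 16*m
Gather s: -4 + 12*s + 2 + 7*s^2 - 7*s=7*s^2 + 5*s - 2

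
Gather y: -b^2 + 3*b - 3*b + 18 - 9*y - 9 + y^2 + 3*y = -b^2 + y^2 - 6*y + 9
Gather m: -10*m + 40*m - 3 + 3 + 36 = 30*m + 36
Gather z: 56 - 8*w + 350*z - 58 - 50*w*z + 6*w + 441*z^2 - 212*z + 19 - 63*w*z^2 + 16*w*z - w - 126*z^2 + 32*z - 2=-3*w + z^2*(315 - 63*w) + z*(170 - 34*w) + 15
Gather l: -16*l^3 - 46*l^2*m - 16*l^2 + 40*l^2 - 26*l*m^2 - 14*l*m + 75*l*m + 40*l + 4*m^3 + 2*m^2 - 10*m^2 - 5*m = -16*l^3 + l^2*(24 - 46*m) + l*(-26*m^2 + 61*m + 40) + 4*m^3 - 8*m^2 - 5*m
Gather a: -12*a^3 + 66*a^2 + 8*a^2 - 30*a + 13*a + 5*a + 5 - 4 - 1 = -12*a^3 + 74*a^2 - 12*a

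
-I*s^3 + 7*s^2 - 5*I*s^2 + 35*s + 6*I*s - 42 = (s + 6)*(s + 7*I)*(-I*s + I)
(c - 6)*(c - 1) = c^2 - 7*c + 6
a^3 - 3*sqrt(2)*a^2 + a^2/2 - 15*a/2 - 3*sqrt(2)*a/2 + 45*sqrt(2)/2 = (a - 5/2)*(a + 3)*(a - 3*sqrt(2))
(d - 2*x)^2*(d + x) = d^3 - 3*d^2*x + 4*x^3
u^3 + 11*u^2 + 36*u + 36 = (u + 2)*(u + 3)*(u + 6)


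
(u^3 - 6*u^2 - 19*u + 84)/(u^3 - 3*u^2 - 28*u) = (u - 3)/u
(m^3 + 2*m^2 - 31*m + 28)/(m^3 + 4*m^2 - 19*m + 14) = (m - 4)/(m - 2)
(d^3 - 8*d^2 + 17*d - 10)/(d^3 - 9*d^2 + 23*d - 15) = (d - 2)/(d - 3)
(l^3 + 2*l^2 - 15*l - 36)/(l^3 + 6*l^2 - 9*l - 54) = (l^2 - l - 12)/(l^2 + 3*l - 18)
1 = 1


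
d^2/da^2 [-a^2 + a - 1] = -2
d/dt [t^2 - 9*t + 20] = 2*t - 9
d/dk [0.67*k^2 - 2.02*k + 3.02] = 1.34*k - 2.02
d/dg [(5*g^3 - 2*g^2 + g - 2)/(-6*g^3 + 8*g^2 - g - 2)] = 2*(14*g^4 + g^3 - 36*g^2 + 20*g - 2)/(36*g^6 - 96*g^5 + 76*g^4 + 8*g^3 - 31*g^2 + 4*g + 4)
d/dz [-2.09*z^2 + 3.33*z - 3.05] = 3.33 - 4.18*z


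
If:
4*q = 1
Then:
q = 1/4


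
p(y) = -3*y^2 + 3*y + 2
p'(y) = 3 - 6*y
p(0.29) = 2.62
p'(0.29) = 1.26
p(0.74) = 2.58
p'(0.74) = -1.44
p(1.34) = 0.63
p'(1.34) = -5.04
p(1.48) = -0.13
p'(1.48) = -5.88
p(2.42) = -8.31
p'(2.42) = -11.52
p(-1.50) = -9.25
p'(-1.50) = 12.00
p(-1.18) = -5.72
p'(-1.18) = 10.08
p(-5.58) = -108.15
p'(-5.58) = 36.48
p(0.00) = 2.00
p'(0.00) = 3.00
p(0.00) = 2.00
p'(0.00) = 3.00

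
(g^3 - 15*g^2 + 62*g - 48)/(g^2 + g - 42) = (g^2 - 9*g + 8)/(g + 7)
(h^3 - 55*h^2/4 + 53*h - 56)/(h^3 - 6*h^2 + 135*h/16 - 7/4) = 4*(h - 8)/(4*h - 1)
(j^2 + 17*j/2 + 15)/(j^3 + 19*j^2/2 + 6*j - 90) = (2*j + 5)/(2*j^2 + 7*j - 30)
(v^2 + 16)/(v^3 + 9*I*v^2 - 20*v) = (v - 4*I)/(v*(v + 5*I))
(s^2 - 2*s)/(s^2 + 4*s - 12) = s/(s + 6)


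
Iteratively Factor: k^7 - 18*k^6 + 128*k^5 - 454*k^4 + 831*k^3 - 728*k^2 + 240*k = (k - 3)*(k^6 - 15*k^5 + 83*k^4 - 205*k^3 + 216*k^2 - 80*k) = k*(k - 3)*(k^5 - 15*k^4 + 83*k^3 - 205*k^2 + 216*k - 80) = k*(k - 5)*(k - 3)*(k^4 - 10*k^3 + 33*k^2 - 40*k + 16) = k*(k - 5)*(k - 4)*(k - 3)*(k^3 - 6*k^2 + 9*k - 4) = k*(k - 5)*(k - 4)^2*(k - 3)*(k^2 - 2*k + 1) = k*(k - 5)*(k - 4)^2*(k - 3)*(k - 1)*(k - 1)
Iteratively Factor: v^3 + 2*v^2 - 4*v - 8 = (v + 2)*(v^2 - 4) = (v + 2)^2*(v - 2)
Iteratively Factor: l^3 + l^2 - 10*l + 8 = (l + 4)*(l^2 - 3*l + 2) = (l - 1)*(l + 4)*(l - 2)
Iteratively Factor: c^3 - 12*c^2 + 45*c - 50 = (c - 2)*(c^2 - 10*c + 25) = (c - 5)*(c - 2)*(c - 5)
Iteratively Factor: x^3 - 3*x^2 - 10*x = (x - 5)*(x^2 + 2*x) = (x - 5)*(x + 2)*(x)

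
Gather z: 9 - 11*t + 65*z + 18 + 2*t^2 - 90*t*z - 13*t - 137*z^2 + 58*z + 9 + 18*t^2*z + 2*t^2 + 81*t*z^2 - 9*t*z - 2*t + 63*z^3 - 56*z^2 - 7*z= 4*t^2 - 26*t + 63*z^3 + z^2*(81*t - 193) + z*(18*t^2 - 99*t + 116) + 36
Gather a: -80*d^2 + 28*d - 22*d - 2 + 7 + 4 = -80*d^2 + 6*d + 9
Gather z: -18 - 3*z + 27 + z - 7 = 2 - 2*z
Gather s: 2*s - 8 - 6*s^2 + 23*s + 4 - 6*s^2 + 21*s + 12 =-12*s^2 + 46*s + 8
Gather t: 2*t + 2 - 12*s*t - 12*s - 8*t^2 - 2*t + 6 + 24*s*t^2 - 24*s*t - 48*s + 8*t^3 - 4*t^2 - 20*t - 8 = -60*s + 8*t^3 + t^2*(24*s - 12) + t*(-36*s - 20)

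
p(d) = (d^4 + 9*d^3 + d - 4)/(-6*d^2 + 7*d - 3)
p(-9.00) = 0.02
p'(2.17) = -2.23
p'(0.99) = -7.50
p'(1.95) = -2.19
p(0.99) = -3.43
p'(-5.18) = 0.09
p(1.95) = -6.51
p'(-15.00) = 3.31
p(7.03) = -22.26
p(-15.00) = -13.88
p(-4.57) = 2.69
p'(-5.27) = 0.11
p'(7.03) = -4.01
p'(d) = (12*d - 7)*(d^4 + 9*d^3 + d - 4)/(-6*d^2 + 7*d - 3)^2 + (4*d^3 + 27*d^2 + 1)/(-6*d^2 + 7*d - 3) = (-12*d^5 - 33*d^4 + 114*d^3 - 75*d^2 - 48*d + 25)/(36*d^4 - 84*d^3 + 85*d^2 - 42*d + 9)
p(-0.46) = 0.71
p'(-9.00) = 1.32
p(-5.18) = 2.70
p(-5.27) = 2.69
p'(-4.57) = -0.10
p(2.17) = -6.99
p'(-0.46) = 0.34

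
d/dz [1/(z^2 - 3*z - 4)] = (3 - 2*z)/(-z^2 + 3*z + 4)^2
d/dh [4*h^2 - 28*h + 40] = 8*h - 28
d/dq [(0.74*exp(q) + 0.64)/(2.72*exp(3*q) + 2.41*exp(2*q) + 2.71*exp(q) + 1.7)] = (-(0.74*exp(q) + 0.64)*(8.16*exp(2*q) + 4.82*exp(q) + 2.71) + 2.0128*exp(3*q) + 1.7834*exp(2*q) + 2.0054*exp(q) + 1.258)*exp(q)/(2.72*exp(3*q) + 2.41*exp(2*q) + 2.71*exp(q) + 1.7)^2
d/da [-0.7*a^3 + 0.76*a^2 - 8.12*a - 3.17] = -2.1*a^2 + 1.52*a - 8.12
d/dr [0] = 0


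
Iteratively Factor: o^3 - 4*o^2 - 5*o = (o + 1)*(o^2 - 5*o) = o*(o + 1)*(o - 5)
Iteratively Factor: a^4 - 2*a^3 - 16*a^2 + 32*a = (a + 4)*(a^3 - 6*a^2 + 8*a) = (a - 4)*(a + 4)*(a^2 - 2*a) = (a - 4)*(a - 2)*(a + 4)*(a)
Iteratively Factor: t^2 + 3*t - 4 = (t - 1)*(t + 4)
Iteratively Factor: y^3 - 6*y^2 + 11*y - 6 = (y - 3)*(y^2 - 3*y + 2) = (y - 3)*(y - 2)*(y - 1)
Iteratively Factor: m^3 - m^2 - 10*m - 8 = (m + 1)*(m^2 - 2*m - 8) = (m + 1)*(m + 2)*(m - 4)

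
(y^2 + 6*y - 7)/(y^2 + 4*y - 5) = (y + 7)/(y + 5)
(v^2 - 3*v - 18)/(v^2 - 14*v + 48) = (v + 3)/(v - 8)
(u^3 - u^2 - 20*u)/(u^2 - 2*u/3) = 3*(u^2 - u - 20)/(3*u - 2)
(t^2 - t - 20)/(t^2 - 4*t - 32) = (t - 5)/(t - 8)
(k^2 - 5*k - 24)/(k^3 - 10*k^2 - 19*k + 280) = (k + 3)/(k^2 - 2*k - 35)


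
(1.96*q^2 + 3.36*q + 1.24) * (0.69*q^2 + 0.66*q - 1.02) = 1.3524*q^4 + 3.612*q^3 + 1.074*q^2 - 2.6088*q - 1.2648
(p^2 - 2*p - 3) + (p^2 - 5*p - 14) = 2*p^2 - 7*p - 17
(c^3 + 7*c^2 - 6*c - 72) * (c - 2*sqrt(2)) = c^4 - 2*sqrt(2)*c^3 + 7*c^3 - 14*sqrt(2)*c^2 - 6*c^2 - 72*c + 12*sqrt(2)*c + 144*sqrt(2)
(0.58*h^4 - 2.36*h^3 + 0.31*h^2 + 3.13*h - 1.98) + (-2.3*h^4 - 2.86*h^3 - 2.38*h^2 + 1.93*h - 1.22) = -1.72*h^4 - 5.22*h^3 - 2.07*h^2 + 5.06*h - 3.2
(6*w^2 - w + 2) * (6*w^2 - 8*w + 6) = 36*w^4 - 54*w^3 + 56*w^2 - 22*w + 12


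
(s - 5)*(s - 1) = s^2 - 6*s + 5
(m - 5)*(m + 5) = m^2 - 25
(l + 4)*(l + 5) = l^2 + 9*l + 20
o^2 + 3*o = o*(o + 3)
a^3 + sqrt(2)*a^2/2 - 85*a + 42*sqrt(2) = (a - 6*sqrt(2))*(a - sqrt(2)/2)*(a + 7*sqrt(2))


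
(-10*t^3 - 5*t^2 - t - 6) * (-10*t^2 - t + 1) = 100*t^5 + 60*t^4 + 5*t^3 + 56*t^2 + 5*t - 6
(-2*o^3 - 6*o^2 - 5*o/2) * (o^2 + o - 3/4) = -2*o^5 - 8*o^4 - 7*o^3 + 2*o^2 + 15*o/8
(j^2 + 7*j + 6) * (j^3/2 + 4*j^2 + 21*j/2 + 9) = j^5/2 + 15*j^4/2 + 83*j^3/2 + 213*j^2/2 + 126*j + 54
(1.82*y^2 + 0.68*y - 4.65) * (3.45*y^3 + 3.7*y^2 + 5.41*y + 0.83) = 6.279*y^5 + 9.08*y^4 - 3.6803*y^3 - 12.0156*y^2 - 24.5921*y - 3.8595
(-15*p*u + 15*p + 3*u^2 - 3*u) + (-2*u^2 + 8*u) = -15*p*u + 15*p + u^2 + 5*u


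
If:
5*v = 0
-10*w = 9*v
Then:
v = 0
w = 0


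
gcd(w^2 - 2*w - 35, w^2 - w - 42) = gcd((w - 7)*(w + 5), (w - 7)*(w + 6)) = w - 7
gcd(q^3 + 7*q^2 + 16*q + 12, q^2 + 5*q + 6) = q^2 + 5*q + 6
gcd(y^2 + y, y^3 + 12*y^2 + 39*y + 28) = y + 1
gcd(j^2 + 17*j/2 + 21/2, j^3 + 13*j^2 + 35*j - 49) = j + 7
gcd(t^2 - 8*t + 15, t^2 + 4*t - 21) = t - 3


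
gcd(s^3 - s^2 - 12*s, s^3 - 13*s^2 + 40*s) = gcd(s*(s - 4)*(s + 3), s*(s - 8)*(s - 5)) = s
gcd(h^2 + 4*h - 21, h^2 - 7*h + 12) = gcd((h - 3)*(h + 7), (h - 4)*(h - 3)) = h - 3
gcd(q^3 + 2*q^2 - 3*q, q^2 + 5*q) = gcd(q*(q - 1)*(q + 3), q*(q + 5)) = q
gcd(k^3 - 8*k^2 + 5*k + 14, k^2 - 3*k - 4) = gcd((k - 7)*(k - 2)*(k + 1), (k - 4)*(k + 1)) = k + 1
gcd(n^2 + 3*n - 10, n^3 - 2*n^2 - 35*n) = n + 5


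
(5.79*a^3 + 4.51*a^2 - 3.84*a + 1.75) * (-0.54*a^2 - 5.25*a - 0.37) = -3.1266*a^5 - 32.8329*a^4 - 23.7462*a^3 + 17.5463*a^2 - 7.7667*a - 0.6475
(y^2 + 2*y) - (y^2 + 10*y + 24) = -8*y - 24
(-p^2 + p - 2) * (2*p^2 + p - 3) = -2*p^4 + p^3 - 5*p + 6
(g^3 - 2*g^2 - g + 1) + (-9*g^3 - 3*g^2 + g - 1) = -8*g^3 - 5*g^2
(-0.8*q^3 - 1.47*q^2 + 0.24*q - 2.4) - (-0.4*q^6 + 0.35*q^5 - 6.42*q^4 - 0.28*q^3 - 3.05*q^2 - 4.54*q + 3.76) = 0.4*q^6 - 0.35*q^5 + 6.42*q^4 - 0.52*q^3 + 1.58*q^2 + 4.78*q - 6.16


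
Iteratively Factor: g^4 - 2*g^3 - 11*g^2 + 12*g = (g)*(g^3 - 2*g^2 - 11*g + 12) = g*(g + 3)*(g^2 - 5*g + 4) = g*(g - 4)*(g + 3)*(g - 1)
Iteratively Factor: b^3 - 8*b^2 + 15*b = (b - 5)*(b^2 - 3*b) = (b - 5)*(b - 3)*(b)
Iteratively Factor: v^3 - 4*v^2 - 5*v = (v)*(v^2 - 4*v - 5) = v*(v - 5)*(v + 1)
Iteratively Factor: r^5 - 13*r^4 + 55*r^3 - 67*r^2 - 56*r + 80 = (r - 4)*(r^4 - 9*r^3 + 19*r^2 + 9*r - 20) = (r - 4)*(r + 1)*(r^3 - 10*r^2 + 29*r - 20) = (r - 5)*(r - 4)*(r + 1)*(r^2 - 5*r + 4) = (r - 5)*(r - 4)*(r - 1)*(r + 1)*(r - 4)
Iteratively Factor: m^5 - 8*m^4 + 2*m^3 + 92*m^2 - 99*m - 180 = (m - 4)*(m^4 - 4*m^3 - 14*m^2 + 36*m + 45) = (m - 4)*(m + 1)*(m^3 - 5*m^2 - 9*m + 45) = (m - 5)*(m - 4)*(m + 1)*(m^2 - 9) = (m - 5)*(m - 4)*(m + 1)*(m + 3)*(m - 3)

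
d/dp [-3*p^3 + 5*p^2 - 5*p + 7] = -9*p^2 + 10*p - 5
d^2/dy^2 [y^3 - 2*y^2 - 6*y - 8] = 6*y - 4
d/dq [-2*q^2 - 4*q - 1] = -4*q - 4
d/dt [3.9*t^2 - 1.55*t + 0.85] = 7.8*t - 1.55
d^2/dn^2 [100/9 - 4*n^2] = -8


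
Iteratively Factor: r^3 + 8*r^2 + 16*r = (r + 4)*(r^2 + 4*r) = (r + 4)^2*(r)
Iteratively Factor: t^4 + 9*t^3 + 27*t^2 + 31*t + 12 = (t + 4)*(t^3 + 5*t^2 + 7*t + 3) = (t + 1)*(t + 4)*(t^2 + 4*t + 3) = (t + 1)^2*(t + 4)*(t + 3)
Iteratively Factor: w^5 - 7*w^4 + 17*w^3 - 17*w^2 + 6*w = (w)*(w^4 - 7*w^3 + 17*w^2 - 17*w + 6) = w*(w - 2)*(w^3 - 5*w^2 + 7*w - 3) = w*(w - 2)*(w - 1)*(w^2 - 4*w + 3) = w*(w - 3)*(w - 2)*(w - 1)*(w - 1)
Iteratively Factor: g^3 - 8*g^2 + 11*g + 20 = (g + 1)*(g^2 - 9*g + 20) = (g - 4)*(g + 1)*(g - 5)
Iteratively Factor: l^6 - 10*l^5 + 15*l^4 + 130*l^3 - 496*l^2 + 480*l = (l - 2)*(l^5 - 8*l^4 - l^3 + 128*l^2 - 240*l) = (l - 3)*(l - 2)*(l^4 - 5*l^3 - 16*l^2 + 80*l) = (l - 5)*(l - 3)*(l - 2)*(l^3 - 16*l) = (l - 5)*(l - 3)*(l - 2)*(l + 4)*(l^2 - 4*l) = (l - 5)*(l - 4)*(l - 3)*(l - 2)*(l + 4)*(l)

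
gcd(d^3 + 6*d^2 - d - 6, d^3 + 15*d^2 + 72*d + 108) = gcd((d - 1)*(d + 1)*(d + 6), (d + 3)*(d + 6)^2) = d + 6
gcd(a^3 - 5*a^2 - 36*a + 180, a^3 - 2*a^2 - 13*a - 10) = a - 5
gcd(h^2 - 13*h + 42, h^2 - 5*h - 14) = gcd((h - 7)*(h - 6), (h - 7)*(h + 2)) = h - 7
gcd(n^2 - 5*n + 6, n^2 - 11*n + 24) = n - 3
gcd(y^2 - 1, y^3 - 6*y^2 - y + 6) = y^2 - 1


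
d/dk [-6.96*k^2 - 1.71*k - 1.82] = -13.92*k - 1.71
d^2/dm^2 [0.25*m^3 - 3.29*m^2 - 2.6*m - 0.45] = 1.5*m - 6.58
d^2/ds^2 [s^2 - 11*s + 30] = 2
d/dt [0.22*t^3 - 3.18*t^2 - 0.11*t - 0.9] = 0.66*t^2 - 6.36*t - 0.11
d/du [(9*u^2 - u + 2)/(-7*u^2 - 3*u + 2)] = 2*(-17*u^2 + 32*u + 2)/(49*u^4 + 42*u^3 - 19*u^2 - 12*u + 4)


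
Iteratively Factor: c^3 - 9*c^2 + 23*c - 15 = (c - 5)*(c^2 - 4*c + 3) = (c - 5)*(c - 1)*(c - 3)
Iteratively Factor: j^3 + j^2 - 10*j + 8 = (j - 1)*(j^2 + 2*j - 8) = (j - 1)*(j + 4)*(j - 2)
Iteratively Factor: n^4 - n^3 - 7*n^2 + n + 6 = (n - 1)*(n^3 - 7*n - 6) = (n - 1)*(n + 2)*(n^2 - 2*n - 3) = (n - 1)*(n + 1)*(n + 2)*(n - 3)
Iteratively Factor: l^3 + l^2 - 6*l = (l - 2)*(l^2 + 3*l) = l*(l - 2)*(l + 3)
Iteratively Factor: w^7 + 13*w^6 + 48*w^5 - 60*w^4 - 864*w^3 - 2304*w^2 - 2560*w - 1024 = (w - 4)*(w^6 + 17*w^5 + 116*w^4 + 404*w^3 + 752*w^2 + 704*w + 256) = (w - 4)*(w + 4)*(w^5 + 13*w^4 + 64*w^3 + 148*w^2 + 160*w + 64) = (w - 4)*(w + 4)^2*(w^4 + 9*w^3 + 28*w^2 + 36*w + 16) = (w - 4)*(w + 1)*(w + 4)^2*(w^3 + 8*w^2 + 20*w + 16) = (w - 4)*(w + 1)*(w + 2)*(w + 4)^2*(w^2 + 6*w + 8) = (w - 4)*(w + 1)*(w + 2)^2*(w + 4)^2*(w + 4)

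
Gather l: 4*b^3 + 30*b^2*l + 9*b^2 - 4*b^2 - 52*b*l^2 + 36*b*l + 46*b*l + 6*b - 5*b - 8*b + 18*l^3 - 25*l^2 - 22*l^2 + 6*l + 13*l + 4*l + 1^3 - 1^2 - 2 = 4*b^3 + 5*b^2 - 7*b + 18*l^3 + l^2*(-52*b - 47) + l*(30*b^2 + 82*b + 23) - 2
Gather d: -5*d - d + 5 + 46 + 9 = 60 - 6*d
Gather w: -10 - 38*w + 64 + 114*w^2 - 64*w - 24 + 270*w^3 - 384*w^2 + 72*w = 270*w^3 - 270*w^2 - 30*w + 30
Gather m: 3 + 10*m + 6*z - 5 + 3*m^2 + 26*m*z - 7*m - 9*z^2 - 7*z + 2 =3*m^2 + m*(26*z + 3) - 9*z^2 - z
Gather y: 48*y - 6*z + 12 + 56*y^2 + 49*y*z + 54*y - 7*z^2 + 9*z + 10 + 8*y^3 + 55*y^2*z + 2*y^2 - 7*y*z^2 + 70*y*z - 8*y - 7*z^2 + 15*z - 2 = 8*y^3 + y^2*(55*z + 58) + y*(-7*z^2 + 119*z + 94) - 14*z^2 + 18*z + 20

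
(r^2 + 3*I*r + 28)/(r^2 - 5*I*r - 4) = (r + 7*I)/(r - I)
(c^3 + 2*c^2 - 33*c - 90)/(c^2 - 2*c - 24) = (c^2 + 8*c + 15)/(c + 4)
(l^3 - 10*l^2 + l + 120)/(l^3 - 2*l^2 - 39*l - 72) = (l - 5)/(l + 3)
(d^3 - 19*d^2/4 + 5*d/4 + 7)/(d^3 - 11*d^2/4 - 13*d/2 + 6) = (4*d^2 - 3*d - 7)/(4*d^2 + 5*d - 6)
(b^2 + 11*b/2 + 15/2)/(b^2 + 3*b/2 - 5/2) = (b + 3)/(b - 1)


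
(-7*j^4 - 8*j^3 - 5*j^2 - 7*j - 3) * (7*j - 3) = -49*j^5 - 35*j^4 - 11*j^3 - 34*j^2 + 9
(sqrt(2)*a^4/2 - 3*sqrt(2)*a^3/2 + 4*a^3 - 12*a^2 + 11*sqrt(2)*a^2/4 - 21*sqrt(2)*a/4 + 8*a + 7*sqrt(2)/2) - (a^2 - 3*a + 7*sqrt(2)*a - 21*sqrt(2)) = sqrt(2)*a^4/2 - 3*sqrt(2)*a^3/2 + 4*a^3 - 13*a^2 + 11*sqrt(2)*a^2/4 - 49*sqrt(2)*a/4 + 11*a + 49*sqrt(2)/2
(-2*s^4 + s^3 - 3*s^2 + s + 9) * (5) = -10*s^4 + 5*s^3 - 15*s^2 + 5*s + 45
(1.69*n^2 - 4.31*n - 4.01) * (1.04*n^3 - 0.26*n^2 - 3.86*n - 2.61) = 1.7576*n^5 - 4.9218*n^4 - 9.5732*n^3 + 13.2683*n^2 + 26.7277*n + 10.4661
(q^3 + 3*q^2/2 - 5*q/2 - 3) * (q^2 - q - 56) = q^5 + q^4/2 - 60*q^3 - 169*q^2/2 + 143*q + 168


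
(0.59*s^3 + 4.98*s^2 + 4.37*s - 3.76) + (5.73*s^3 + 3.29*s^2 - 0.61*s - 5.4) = 6.32*s^3 + 8.27*s^2 + 3.76*s - 9.16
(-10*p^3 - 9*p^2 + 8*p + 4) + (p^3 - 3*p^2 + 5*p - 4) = -9*p^3 - 12*p^2 + 13*p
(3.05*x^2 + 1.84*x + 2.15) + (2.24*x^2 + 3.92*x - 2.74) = 5.29*x^2 + 5.76*x - 0.59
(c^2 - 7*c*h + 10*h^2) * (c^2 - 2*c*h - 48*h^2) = c^4 - 9*c^3*h - 24*c^2*h^2 + 316*c*h^3 - 480*h^4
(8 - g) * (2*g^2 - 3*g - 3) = -2*g^3 + 19*g^2 - 21*g - 24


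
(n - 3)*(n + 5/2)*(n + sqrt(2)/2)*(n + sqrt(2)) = n^4 - n^3/2 + 3*sqrt(2)*n^3/2 - 13*n^2/2 - 3*sqrt(2)*n^2/4 - 45*sqrt(2)*n/4 - n/2 - 15/2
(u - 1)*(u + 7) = u^2 + 6*u - 7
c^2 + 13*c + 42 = (c + 6)*(c + 7)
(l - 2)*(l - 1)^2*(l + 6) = l^4 + 2*l^3 - 19*l^2 + 28*l - 12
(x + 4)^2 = x^2 + 8*x + 16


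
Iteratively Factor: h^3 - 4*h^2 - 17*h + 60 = (h - 5)*(h^2 + h - 12) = (h - 5)*(h - 3)*(h + 4)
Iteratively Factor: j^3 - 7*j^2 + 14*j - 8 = (j - 1)*(j^2 - 6*j + 8) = (j - 4)*(j - 1)*(j - 2)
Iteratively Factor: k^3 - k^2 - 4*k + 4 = (k - 2)*(k^2 + k - 2) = (k - 2)*(k + 2)*(k - 1)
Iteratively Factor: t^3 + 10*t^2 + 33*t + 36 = (t + 3)*(t^2 + 7*t + 12) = (t + 3)*(t + 4)*(t + 3)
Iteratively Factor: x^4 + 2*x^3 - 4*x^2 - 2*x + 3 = (x + 3)*(x^3 - x^2 - x + 1) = (x - 1)*(x + 3)*(x^2 - 1) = (x - 1)*(x + 1)*(x + 3)*(x - 1)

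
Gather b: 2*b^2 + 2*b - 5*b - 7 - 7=2*b^2 - 3*b - 14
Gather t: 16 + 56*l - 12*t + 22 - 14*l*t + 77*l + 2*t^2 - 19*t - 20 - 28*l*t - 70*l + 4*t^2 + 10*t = 63*l + 6*t^2 + t*(-42*l - 21) + 18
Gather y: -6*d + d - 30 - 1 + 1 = -5*d - 30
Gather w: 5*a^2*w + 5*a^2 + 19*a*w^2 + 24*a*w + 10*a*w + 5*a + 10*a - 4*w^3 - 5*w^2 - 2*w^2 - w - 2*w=5*a^2 + 15*a - 4*w^3 + w^2*(19*a - 7) + w*(5*a^2 + 34*a - 3)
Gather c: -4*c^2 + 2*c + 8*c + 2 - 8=-4*c^2 + 10*c - 6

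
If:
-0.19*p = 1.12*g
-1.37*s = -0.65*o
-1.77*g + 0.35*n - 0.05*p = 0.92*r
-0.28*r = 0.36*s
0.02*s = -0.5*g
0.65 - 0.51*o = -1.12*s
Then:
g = 0.58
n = 51.16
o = -30.39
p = -3.40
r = 18.54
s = -14.42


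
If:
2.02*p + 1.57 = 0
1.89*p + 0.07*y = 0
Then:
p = -0.78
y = 20.99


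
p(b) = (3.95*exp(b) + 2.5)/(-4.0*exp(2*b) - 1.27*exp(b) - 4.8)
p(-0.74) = -0.69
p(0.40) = -0.54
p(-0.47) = -0.69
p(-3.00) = -0.55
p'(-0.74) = -0.03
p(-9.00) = -0.52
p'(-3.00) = -0.03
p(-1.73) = -0.62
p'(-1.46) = -0.08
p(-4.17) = -0.53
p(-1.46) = -0.64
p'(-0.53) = 0.02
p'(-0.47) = 0.04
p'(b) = (3.95*exp(b) + 2.5)*(8.0*exp(2*b) + 1.27*exp(b))/(-4.0*exp(2*b) - 1.27*exp(b) - 4.8)^2 + 3.95*exp(b)/(-4.0*exp(2*b) - 1.27*exp(b) - 4.8) = (15.8*exp(2*b) + 20.0*exp(b) - 15.785)*exp(b)/(16.0*exp(4*b) + 10.16*exp(3*b) + 40.0129*exp(2*b) + 12.192*exp(b) + 23.04)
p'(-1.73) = -0.08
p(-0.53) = -0.70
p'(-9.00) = 0.00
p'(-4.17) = -0.01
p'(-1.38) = -0.09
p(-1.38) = -0.65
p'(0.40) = 0.30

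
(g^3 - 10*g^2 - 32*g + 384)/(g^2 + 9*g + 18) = (g^2 - 16*g + 64)/(g + 3)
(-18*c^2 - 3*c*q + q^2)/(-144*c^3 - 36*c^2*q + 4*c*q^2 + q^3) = (3*c + q)/(24*c^2 + 10*c*q + q^2)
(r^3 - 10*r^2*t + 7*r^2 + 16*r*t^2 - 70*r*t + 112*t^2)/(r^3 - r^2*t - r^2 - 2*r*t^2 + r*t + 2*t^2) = (r^2 - 8*r*t + 7*r - 56*t)/(r^2 + r*t - r - t)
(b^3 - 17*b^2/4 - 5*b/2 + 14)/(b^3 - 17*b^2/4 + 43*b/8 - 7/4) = 2*(4*b^2 - 9*b - 28)/(8*b^2 - 18*b + 7)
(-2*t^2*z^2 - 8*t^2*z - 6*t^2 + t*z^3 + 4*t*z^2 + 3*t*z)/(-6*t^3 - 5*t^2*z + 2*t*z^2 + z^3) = t*(z^2 + 4*z + 3)/(3*t^2 + 4*t*z + z^2)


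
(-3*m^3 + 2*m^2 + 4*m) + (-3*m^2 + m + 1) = -3*m^3 - m^2 + 5*m + 1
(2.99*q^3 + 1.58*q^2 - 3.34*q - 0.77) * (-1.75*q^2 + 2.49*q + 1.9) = -5.2325*q^5 + 4.6801*q^4 + 15.4602*q^3 - 3.9671*q^2 - 8.2633*q - 1.463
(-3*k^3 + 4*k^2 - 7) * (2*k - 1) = -6*k^4 + 11*k^3 - 4*k^2 - 14*k + 7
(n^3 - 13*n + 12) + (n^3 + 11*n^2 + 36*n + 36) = 2*n^3 + 11*n^2 + 23*n + 48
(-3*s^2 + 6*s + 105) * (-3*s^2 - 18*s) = 9*s^4 + 36*s^3 - 423*s^2 - 1890*s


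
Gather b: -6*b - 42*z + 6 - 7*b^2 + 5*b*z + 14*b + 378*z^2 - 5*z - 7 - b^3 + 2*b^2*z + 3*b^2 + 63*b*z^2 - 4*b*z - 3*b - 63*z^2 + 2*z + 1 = -b^3 + b^2*(2*z - 4) + b*(63*z^2 + z + 5) + 315*z^2 - 45*z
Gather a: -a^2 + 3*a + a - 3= -a^2 + 4*a - 3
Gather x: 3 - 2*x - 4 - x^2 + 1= -x^2 - 2*x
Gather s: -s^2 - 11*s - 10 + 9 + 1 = -s^2 - 11*s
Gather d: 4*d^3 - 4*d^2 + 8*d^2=4*d^3 + 4*d^2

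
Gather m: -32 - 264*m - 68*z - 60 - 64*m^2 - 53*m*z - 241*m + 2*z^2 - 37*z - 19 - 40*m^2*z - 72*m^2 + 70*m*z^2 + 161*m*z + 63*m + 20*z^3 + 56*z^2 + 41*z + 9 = m^2*(-40*z - 136) + m*(70*z^2 + 108*z - 442) + 20*z^3 + 58*z^2 - 64*z - 102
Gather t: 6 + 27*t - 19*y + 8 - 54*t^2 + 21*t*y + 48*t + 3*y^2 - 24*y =-54*t^2 + t*(21*y + 75) + 3*y^2 - 43*y + 14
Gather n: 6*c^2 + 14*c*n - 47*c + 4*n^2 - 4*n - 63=6*c^2 - 47*c + 4*n^2 + n*(14*c - 4) - 63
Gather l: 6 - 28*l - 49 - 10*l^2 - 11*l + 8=-10*l^2 - 39*l - 35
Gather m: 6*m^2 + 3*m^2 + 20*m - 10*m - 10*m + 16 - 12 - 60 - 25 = 9*m^2 - 81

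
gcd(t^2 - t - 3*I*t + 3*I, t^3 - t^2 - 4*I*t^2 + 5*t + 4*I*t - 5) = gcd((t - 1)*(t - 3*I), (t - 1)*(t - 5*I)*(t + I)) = t - 1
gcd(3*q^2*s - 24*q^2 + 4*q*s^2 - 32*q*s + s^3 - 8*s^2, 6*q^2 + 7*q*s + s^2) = q + s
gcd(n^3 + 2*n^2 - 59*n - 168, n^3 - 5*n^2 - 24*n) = n^2 - 5*n - 24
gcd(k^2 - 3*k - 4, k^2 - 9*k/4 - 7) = k - 4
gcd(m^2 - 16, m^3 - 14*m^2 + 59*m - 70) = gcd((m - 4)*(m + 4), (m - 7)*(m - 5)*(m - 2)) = 1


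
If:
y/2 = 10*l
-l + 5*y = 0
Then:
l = 0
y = 0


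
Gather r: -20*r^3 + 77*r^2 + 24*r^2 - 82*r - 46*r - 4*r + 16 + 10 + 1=-20*r^3 + 101*r^2 - 132*r + 27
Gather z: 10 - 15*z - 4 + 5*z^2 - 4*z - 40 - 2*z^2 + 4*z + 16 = 3*z^2 - 15*z - 18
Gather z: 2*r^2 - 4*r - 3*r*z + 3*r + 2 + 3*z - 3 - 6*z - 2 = 2*r^2 - r + z*(-3*r - 3) - 3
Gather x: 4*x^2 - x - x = 4*x^2 - 2*x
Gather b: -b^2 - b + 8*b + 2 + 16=-b^2 + 7*b + 18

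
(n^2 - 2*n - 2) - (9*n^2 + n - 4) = -8*n^2 - 3*n + 2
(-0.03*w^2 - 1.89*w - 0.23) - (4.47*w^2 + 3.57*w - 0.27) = -4.5*w^2 - 5.46*w + 0.04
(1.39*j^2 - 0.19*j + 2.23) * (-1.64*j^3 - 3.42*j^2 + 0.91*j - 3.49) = -2.2796*j^5 - 4.4422*j^4 - 1.7425*j^3 - 12.6506*j^2 + 2.6924*j - 7.7827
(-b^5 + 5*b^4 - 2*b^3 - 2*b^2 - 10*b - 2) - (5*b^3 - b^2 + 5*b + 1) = -b^5 + 5*b^4 - 7*b^3 - b^2 - 15*b - 3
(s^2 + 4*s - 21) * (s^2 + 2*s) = s^4 + 6*s^3 - 13*s^2 - 42*s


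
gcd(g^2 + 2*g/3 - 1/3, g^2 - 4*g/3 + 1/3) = g - 1/3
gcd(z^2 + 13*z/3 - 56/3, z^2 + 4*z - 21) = z + 7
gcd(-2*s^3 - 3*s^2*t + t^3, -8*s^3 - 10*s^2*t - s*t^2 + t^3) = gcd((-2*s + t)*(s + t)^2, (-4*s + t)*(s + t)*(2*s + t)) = s + t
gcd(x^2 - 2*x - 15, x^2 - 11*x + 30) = x - 5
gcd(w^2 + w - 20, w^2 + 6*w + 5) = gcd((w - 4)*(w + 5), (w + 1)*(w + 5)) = w + 5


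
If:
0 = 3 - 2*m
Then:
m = 3/2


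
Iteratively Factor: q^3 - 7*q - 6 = (q - 3)*(q^2 + 3*q + 2) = (q - 3)*(q + 1)*(q + 2)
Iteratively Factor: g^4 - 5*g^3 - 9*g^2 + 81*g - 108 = (g + 4)*(g^3 - 9*g^2 + 27*g - 27) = (g - 3)*(g + 4)*(g^2 - 6*g + 9) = (g - 3)^2*(g + 4)*(g - 3)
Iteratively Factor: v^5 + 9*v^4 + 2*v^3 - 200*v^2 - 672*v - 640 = (v + 2)*(v^4 + 7*v^3 - 12*v^2 - 176*v - 320) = (v - 5)*(v + 2)*(v^3 + 12*v^2 + 48*v + 64) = (v - 5)*(v + 2)*(v + 4)*(v^2 + 8*v + 16) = (v - 5)*(v + 2)*(v + 4)^2*(v + 4)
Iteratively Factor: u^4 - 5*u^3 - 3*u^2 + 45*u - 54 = (u - 2)*(u^3 - 3*u^2 - 9*u + 27) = (u - 3)*(u - 2)*(u^2 - 9) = (u - 3)^2*(u - 2)*(u + 3)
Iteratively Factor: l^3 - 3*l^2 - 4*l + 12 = (l - 3)*(l^2 - 4) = (l - 3)*(l - 2)*(l + 2)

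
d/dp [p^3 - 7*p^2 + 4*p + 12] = 3*p^2 - 14*p + 4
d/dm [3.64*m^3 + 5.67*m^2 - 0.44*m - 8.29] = 10.92*m^2 + 11.34*m - 0.44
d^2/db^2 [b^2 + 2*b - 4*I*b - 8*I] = 2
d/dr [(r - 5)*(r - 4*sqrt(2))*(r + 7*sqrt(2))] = 3*r^2 - 10*r + 6*sqrt(2)*r - 56 - 15*sqrt(2)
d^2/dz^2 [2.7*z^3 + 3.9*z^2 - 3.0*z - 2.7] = 16.2*z + 7.8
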